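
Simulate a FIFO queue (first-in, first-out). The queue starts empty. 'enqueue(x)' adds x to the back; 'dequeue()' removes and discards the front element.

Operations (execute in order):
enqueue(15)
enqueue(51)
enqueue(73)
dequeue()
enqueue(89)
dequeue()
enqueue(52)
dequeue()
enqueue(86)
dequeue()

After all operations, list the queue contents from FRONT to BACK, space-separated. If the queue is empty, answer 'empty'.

Answer: 52 86

Derivation:
enqueue(15): [15]
enqueue(51): [15, 51]
enqueue(73): [15, 51, 73]
dequeue(): [51, 73]
enqueue(89): [51, 73, 89]
dequeue(): [73, 89]
enqueue(52): [73, 89, 52]
dequeue(): [89, 52]
enqueue(86): [89, 52, 86]
dequeue(): [52, 86]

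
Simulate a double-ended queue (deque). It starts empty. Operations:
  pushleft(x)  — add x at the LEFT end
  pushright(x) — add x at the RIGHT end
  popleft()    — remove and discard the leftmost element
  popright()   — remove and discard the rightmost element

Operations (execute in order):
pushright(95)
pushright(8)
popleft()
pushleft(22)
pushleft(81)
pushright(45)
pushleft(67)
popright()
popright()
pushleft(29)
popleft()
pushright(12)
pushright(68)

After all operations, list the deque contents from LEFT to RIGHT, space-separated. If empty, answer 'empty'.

pushright(95): [95]
pushright(8): [95, 8]
popleft(): [8]
pushleft(22): [22, 8]
pushleft(81): [81, 22, 8]
pushright(45): [81, 22, 8, 45]
pushleft(67): [67, 81, 22, 8, 45]
popright(): [67, 81, 22, 8]
popright(): [67, 81, 22]
pushleft(29): [29, 67, 81, 22]
popleft(): [67, 81, 22]
pushright(12): [67, 81, 22, 12]
pushright(68): [67, 81, 22, 12, 68]

Answer: 67 81 22 12 68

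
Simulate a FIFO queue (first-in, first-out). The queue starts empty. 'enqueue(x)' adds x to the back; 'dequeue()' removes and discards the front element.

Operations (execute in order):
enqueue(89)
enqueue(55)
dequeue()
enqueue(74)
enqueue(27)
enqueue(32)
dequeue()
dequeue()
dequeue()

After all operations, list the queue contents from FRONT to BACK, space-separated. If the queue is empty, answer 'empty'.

enqueue(89): [89]
enqueue(55): [89, 55]
dequeue(): [55]
enqueue(74): [55, 74]
enqueue(27): [55, 74, 27]
enqueue(32): [55, 74, 27, 32]
dequeue(): [74, 27, 32]
dequeue(): [27, 32]
dequeue(): [32]

Answer: 32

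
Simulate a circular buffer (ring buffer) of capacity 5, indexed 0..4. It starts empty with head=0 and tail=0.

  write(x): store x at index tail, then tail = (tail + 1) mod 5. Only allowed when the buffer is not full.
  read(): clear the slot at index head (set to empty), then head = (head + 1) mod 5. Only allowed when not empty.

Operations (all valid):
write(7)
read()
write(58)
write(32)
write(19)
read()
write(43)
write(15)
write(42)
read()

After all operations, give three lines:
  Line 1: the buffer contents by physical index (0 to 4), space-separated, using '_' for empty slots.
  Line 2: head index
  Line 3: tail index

write(7): buf=[7 _ _ _ _], head=0, tail=1, size=1
read(): buf=[_ _ _ _ _], head=1, tail=1, size=0
write(58): buf=[_ 58 _ _ _], head=1, tail=2, size=1
write(32): buf=[_ 58 32 _ _], head=1, tail=3, size=2
write(19): buf=[_ 58 32 19 _], head=1, tail=4, size=3
read(): buf=[_ _ 32 19 _], head=2, tail=4, size=2
write(43): buf=[_ _ 32 19 43], head=2, tail=0, size=3
write(15): buf=[15 _ 32 19 43], head=2, tail=1, size=4
write(42): buf=[15 42 32 19 43], head=2, tail=2, size=5
read(): buf=[15 42 _ 19 43], head=3, tail=2, size=4

Answer: 15 42 _ 19 43
3
2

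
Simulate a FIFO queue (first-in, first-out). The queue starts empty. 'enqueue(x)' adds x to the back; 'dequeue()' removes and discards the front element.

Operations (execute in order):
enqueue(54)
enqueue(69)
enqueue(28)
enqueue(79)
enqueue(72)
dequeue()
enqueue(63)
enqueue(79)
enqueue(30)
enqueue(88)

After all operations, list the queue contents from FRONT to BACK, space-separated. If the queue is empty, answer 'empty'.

Answer: 69 28 79 72 63 79 30 88

Derivation:
enqueue(54): [54]
enqueue(69): [54, 69]
enqueue(28): [54, 69, 28]
enqueue(79): [54, 69, 28, 79]
enqueue(72): [54, 69, 28, 79, 72]
dequeue(): [69, 28, 79, 72]
enqueue(63): [69, 28, 79, 72, 63]
enqueue(79): [69, 28, 79, 72, 63, 79]
enqueue(30): [69, 28, 79, 72, 63, 79, 30]
enqueue(88): [69, 28, 79, 72, 63, 79, 30, 88]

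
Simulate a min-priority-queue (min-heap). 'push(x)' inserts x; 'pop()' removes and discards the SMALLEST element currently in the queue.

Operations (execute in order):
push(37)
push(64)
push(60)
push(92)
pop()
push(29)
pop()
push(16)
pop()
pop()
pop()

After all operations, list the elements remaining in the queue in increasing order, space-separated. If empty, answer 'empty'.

Answer: 92

Derivation:
push(37): heap contents = [37]
push(64): heap contents = [37, 64]
push(60): heap contents = [37, 60, 64]
push(92): heap contents = [37, 60, 64, 92]
pop() → 37: heap contents = [60, 64, 92]
push(29): heap contents = [29, 60, 64, 92]
pop() → 29: heap contents = [60, 64, 92]
push(16): heap contents = [16, 60, 64, 92]
pop() → 16: heap contents = [60, 64, 92]
pop() → 60: heap contents = [64, 92]
pop() → 64: heap contents = [92]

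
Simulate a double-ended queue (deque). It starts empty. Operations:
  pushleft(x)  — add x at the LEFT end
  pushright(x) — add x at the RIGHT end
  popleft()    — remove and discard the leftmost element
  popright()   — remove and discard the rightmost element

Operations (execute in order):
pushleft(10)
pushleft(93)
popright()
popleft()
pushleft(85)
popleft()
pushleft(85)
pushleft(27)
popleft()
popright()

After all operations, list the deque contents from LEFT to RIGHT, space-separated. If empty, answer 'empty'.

pushleft(10): [10]
pushleft(93): [93, 10]
popright(): [93]
popleft(): []
pushleft(85): [85]
popleft(): []
pushleft(85): [85]
pushleft(27): [27, 85]
popleft(): [85]
popright(): []

Answer: empty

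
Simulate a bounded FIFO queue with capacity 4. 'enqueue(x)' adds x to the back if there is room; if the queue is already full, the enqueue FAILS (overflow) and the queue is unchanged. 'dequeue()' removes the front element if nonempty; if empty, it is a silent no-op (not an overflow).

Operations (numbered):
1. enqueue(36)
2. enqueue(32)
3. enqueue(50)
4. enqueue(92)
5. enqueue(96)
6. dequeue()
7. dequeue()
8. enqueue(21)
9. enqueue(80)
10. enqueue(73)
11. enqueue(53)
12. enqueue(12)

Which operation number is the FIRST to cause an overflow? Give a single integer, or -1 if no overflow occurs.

Answer: 5

Derivation:
1. enqueue(36): size=1
2. enqueue(32): size=2
3. enqueue(50): size=3
4. enqueue(92): size=4
5. enqueue(96): size=4=cap → OVERFLOW (fail)
6. dequeue(): size=3
7. dequeue(): size=2
8. enqueue(21): size=3
9. enqueue(80): size=4
10. enqueue(73): size=4=cap → OVERFLOW (fail)
11. enqueue(53): size=4=cap → OVERFLOW (fail)
12. enqueue(12): size=4=cap → OVERFLOW (fail)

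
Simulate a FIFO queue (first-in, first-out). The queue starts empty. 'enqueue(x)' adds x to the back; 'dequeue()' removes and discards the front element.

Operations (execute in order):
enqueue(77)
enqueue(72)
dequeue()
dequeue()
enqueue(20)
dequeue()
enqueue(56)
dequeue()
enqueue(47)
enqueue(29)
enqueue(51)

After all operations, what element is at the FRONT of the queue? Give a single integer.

enqueue(77): queue = [77]
enqueue(72): queue = [77, 72]
dequeue(): queue = [72]
dequeue(): queue = []
enqueue(20): queue = [20]
dequeue(): queue = []
enqueue(56): queue = [56]
dequeue(): queue = []
enqueue(47): queue = [47]
enqueue(29): queue = [47, 29]
enqueue(51): queue = [47, 29, 51]

Answer: 47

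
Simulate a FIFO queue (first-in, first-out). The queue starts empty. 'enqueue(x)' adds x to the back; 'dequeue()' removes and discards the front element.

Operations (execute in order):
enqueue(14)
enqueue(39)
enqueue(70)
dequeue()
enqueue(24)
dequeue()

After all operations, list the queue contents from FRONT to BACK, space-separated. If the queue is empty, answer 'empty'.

enqueue(14): [14]
enqueue(39): [14, 39]
enqueue(70): [14, 39, 70]
dequeue(): [39, 70]
enqueue(24): [39, 70, 24]
dequeue(): [70, 24]

Answer: 70 24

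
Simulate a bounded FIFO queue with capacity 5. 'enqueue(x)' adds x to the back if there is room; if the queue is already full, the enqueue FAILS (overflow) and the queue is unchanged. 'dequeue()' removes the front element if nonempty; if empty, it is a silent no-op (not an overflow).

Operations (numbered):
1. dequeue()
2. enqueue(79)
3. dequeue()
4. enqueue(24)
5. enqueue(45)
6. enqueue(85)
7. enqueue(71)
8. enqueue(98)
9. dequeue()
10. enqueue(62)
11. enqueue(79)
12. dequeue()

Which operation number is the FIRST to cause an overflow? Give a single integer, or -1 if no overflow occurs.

1. dequeue(): empty, no-op, size=0
2. enqueue(79): size=1
3. dequeue(): size=0
4. enqueue(24): size=1
5. enqueue(45): size=2
6. enqueue(85): size=3
7. enqueue(71): size=4
8. enqueue(98): size=5
9. dequeue(): size=4
10. enqueue(62): size=5
11. enqueue(79): size=5=cap → OVERFLOW (fail)
12. dequeue(): size=4

Answer: 11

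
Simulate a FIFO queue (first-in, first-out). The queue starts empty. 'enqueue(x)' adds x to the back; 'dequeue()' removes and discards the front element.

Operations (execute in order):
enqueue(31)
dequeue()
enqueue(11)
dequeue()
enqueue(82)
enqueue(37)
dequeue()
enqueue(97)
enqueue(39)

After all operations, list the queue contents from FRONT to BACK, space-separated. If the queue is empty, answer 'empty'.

enqueue(31): [31]
dequeue(): []
enqueue(11): [11]
dequeue(): []
enqueue(82): [82]
enqueue(37): [82, 37]
dequeue(): [37]
enqueue(97): [37, 97]
enqueue(39): [37, 97, 39]

Answer: 37 97 39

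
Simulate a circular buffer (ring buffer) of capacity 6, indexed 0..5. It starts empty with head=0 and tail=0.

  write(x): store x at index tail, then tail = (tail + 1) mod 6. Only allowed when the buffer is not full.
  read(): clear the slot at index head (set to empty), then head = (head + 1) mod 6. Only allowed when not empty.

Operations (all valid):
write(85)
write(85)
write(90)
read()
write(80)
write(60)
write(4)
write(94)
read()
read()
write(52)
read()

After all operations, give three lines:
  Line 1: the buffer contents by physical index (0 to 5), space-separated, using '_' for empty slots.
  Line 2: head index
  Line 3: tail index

write(85): buf=[85 _ _ _ _ _], head=0, tail=1, size=1
write(85): buf=[85 85 _ _ _ _], head=0, tail=2, size=2
write(90): buf=[85 85 90 _ _ _], head=0, tail=3, size=3
read(): buf=[_ 85 90 _ _ _], head=1, tail=3, size=2
write(80): buf=[_ 85 90 80 _ _], head=1, tail=4, size=3
write(60): buf=[_ 85 90 80 60 _], head=1, tail=5, size=4
write(4): buf=[_ 85 90 80 60 4], head=1, tail=0, size=5
write(94): buf=[94 85 90 80 60 4], head=1, tail=1, size=6
read(): buf=[94 _ 90 80 60 4], head=2, tail=1, size=5
read(): buf=[94 _ _ 80 60 4], head=3, tail=1, size=4
write(52): buf=[94 52 _ 80 60 4], head=3, tail=2, size=5
read(): buf=[94 52 _ _ 60 4], head=4, tail=2, size=4

Answer: 94 52 _ _ 60 4
4
2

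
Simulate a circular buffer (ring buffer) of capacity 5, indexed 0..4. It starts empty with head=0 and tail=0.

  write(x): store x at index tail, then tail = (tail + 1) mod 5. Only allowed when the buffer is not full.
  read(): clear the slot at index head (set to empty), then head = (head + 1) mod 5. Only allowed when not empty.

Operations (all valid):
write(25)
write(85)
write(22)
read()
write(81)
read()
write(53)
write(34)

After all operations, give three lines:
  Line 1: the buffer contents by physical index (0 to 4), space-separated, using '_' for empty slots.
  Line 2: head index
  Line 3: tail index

write(25): buf=[25 _ _ _ _], head=0, tail=1, size=1
write(85): buf=[25 85 _ _ _], head=0, tail=2, size=2
write(22): buf=[25 85 22 _ _], head=0, tail=3, size=3
read(): buf=[_ 85 22 _ _], head=1, tail=3, size=2
write(81): buf=[_ 85 22 81 _], head=1, tail=4, size=3
read(): buf=[_ _ 22 81 _], head=2, tail=4, size=2
write(53): buf=[_ _ 22 81 53], head=2, tail=0, size=3
write(34): buf=[34 _ 22 81 53], head=2, tail=1, size=4

Answer: 34 _ 22 81 53
2
1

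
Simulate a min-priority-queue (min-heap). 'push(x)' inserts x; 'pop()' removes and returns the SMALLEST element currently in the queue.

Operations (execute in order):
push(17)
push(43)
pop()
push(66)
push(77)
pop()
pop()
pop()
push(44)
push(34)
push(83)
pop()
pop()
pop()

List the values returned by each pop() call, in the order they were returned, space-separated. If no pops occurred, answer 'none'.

push(17): heap contents = [17]
push(43): heap contents = [17, 43]
pop() → 17: heap contents = [43]
push(66): heap contents = [43, 66]
push(77): heap contents = [43, 66, 77]
pop() → 43: heap contents = [66, 77]
pop() → 66: heap contents = [77]
pop() → 77: heap contents = []
push(44): heap contents = [44]
push(34): heap contents = [34, 44]
push(83): heap contents = [34, 44, 83]
pop() → 34: heap contents = [44, 83]
pop() → 44: heap contents = [83]
pop() → 83: heap contents = []

Answer: 17 43 66 77 34 44 83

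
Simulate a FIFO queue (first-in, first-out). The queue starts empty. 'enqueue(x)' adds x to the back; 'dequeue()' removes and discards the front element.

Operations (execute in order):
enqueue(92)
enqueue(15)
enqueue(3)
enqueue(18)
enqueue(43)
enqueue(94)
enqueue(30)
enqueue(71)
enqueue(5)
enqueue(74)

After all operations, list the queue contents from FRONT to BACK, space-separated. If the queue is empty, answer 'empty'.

enqueue(92): [92]
enqueue(15): [92, 15]
enqueue(3): [92, 15, 3]
enqueue(18): [92, 15, 3, 18]
enqueue(43): [92, 15, 3, 18, 43]
enqueue(94): [92, 15, 3, 18, 43, 94]
enqueue(30): [92, 15, 3, 18, 43, 94, 30]
enqueue(71): [92, 15, 3, 18, 43, 94, 30, 71]
enqueue(5): [92, 15, 3, 18, 43, 94, 30, 71, 5]
enqueue(74): [92, 15, 3, 18, 43, 94, 30, 71, 5, 74]

Answer: 92 15 3 18 43 94 30 71 5 74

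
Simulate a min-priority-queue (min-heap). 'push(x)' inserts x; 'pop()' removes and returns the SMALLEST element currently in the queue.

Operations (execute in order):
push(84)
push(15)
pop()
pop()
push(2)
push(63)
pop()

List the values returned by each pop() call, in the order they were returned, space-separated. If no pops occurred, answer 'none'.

Answer: 15 84 2

Derivation:
push(84): heap contents = [84]
push(15): heap contents = [15, 84]
pop() → 15: heap contents = [84]
pop() → 84: heap contents = []
push(2): heap contents = [2]
push(63): heap contents = [2, 63]
pop() → 2: heap contents = [63]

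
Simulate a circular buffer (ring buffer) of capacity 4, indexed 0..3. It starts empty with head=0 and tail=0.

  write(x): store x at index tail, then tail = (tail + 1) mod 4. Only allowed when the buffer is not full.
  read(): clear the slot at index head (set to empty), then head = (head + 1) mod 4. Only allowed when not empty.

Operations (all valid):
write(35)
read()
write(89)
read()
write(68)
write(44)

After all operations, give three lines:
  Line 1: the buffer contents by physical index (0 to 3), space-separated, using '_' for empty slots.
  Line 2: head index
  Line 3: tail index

write(35): buf=[35 _ _ _], head=0, tail=1, size=1
read(): buf=[_ _ _ _], head=1, tail=1, size=0
write(89): buf=[_ 89 _ _], head=1, tail=2, size=1
read(): buf=[_ _ _ _], head=2, tail=2, size=0
write(68): buf=[_ _ 68 _], head=2, tail=3, size=1
write(44): buf=[_ _ 68 44], head=2, tail=0, size=2

Answer: _ _ 68 44
2
0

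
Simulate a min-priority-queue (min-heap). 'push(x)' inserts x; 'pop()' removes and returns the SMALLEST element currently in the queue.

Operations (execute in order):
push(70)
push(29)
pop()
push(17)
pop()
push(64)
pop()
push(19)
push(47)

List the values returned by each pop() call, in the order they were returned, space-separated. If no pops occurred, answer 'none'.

push(70): heap contents = [70]
push(29): heap contents = [29, 70]
pop() → 29: heap contents = [70]
push(17): heap contents = [17, 70]
pop() → 17: heap contents = [70]
push(64): heap contents = [64, 70]
pop() → 64: heap contents = [70]
push(19): heap contents = [19, 70]
push(47): heap contents = [19, 47, 70]

Answer: 29 17 64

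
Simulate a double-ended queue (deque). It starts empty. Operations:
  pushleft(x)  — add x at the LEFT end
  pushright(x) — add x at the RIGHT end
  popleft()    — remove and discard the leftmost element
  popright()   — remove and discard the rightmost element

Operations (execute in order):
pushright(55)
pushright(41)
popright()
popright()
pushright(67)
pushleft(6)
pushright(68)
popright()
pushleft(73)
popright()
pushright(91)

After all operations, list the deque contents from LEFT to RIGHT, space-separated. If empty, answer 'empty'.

Answer: 73 6 91

Derivation:
pushright(55): [55]
pushright(41): [55, 41]
popright(): [55]
popright(): []
pushright(67): [67]
pushleft(6): [6, 67]
pushright(68): [6, 67, 68]
popright(): [6, 67]
pushleft(73): [73, 6, 67]
popright(): [73, 6]
pushright(91): [73, 6, 91]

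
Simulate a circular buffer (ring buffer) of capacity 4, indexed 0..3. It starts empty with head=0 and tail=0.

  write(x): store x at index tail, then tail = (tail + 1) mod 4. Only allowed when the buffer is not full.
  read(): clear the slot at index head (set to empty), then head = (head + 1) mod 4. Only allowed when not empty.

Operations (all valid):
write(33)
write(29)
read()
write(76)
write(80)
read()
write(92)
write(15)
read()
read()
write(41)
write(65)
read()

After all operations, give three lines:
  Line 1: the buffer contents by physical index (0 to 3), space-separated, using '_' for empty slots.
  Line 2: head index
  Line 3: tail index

Answer: _ 15 41 65
1
0

Derivation:
write(33): buf=[33 _ _ _], head=0, tail=1, size=1
write(29): buf=[33 29 _ _], head=0, tail=2, size=2
read(): buf=[_ 29 _ _], head=1, tail=2, size=1
write(76): buf=[_ 29 76 _], head=1, tail=3, size=2
write(80): buf=[_ 29 76 80], head=1, tail=0, size=3
read(): buf=[_ _ 76 80], head=2, tail=0, size=2
write(92): buf=[92 _ 76 80], head=2, tail=1, size=3
write(15): buf=[92 15 76 80], head=2, tail=2, size=4
read(): buf=[92 15 _ 80], head=3, tail=2, size=3
read(): buf=[92 15 _ _], head=0, tail=2, size=2
write(41): buf=[92 15 41 _], head=0, tail=3, size=3
write(65): buf=[92 15 41 65], head=0, tail=0, size=4
read(): buf=[_ 15 41 65], head=1, tail=0, size=3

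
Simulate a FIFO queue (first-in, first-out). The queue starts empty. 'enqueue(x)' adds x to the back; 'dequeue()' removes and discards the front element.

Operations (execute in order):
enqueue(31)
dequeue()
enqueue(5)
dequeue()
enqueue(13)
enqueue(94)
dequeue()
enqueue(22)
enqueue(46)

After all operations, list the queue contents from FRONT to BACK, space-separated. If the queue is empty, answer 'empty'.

enqueue(31): [31]
dequeue(): []
enqueue(5): [5]
dequeue(): []
enqueue(13): [13]
enqueue(94): [13, 94]
dequeue(): [94]
enqueue(22): [94, 22]
enqueue(46): [94, 22, 46]

Answer: 94 22 46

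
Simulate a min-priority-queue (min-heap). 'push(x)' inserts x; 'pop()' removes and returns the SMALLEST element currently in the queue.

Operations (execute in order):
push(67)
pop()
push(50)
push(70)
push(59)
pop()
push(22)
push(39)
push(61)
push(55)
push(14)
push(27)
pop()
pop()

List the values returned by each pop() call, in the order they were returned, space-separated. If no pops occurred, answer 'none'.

push(67): heap contents = [67]
pop() → 67: heap contents = []
push(50): heap contents = [50]
push(70): heap contents = [50, 70]
push(59): heap contents = [50, 59, 70]
pop() → 50: heap contents = [59, 70]
push(22): heap contents = [22, 59, 70]
push(39): heap contents = [22, 39, 59, 70]
push(61): heap contents = [22, 39, 59, 61, 70]
push(55): heap contents = [22, 39, 55, 59, 61, 70]
push(14): heap contents = [14, 22, 39, 55, 59, 61, 70]
push(27): heap contents = [14, 22, 27, 39, 55, 59, 61, 70]
pop() → 14: heap contents = [22, 27, 39, 55, 59, 61, 70]
pop() → 22: heap contents = [27, 39, 55, 59, 61, 70]

Answer: 67 50 14 22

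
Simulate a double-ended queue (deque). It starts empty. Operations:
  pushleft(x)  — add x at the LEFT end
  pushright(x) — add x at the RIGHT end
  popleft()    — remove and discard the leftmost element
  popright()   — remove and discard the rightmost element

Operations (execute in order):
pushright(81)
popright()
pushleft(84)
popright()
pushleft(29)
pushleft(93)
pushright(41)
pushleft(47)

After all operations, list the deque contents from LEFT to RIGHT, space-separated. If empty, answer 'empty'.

Answer: 47 93 29 41

Derivation:
pushright(81): [81]
popright(): []
pushleft(84): [84]
popright(): []
pushleft(29): [29]
pushleft(93): [93, 29]
pushright(41): [93, 29, 41]
pushleft(47): [47, 93, 29, 41]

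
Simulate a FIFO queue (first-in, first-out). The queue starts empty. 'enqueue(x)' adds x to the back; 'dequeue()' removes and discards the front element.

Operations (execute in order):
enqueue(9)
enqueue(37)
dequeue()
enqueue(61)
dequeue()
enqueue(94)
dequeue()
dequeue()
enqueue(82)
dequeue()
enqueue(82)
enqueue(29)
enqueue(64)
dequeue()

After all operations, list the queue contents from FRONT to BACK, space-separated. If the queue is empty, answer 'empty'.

Answer: 29 64

Derivation:
enqueue(9): [9]
enqueue(37): [9, 37]
dequeue(): [37]
enqueue(61): [37, 61]
dequeue(): [61]
enqueue(94): [61, 94]
dequeue(): [94]
dequeue(): []
enqueue(82): [82]
dequeue(): []
enqueue(82): [82]
enqueue(29): [82, 29]
enqueue(64): [82, 29, 64]
dequeue(): [29, 64]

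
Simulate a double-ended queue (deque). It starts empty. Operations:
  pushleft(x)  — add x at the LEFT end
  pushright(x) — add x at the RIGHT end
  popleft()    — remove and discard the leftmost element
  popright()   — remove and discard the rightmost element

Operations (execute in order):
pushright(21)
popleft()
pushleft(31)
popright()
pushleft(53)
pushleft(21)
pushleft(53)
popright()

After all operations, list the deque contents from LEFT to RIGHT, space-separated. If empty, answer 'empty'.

Answer: 53 21

Derivation:
pushright(21): [21]
popleft(): []
pushleft(31): [31]
popright(): []
pushleft(53): [53]
pushleft(21): [21, 53]
pushleft(53): [53, 21, 53]
popright(): [53, 21]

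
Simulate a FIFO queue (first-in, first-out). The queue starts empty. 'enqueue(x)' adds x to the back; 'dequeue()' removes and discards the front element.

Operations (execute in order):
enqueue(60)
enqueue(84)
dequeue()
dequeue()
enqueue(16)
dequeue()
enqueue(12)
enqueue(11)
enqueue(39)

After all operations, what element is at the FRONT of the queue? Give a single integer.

Answer: 12

Derivation:
enqueue(60): queue = [60]
enqueue(84): queue = [60, 84]
dequeue(): queue = [84]
dequeue(): queue = []
enqueue(16): queue = [16]
dequeue(): queue = []
enqueue(12): queue = [12]
enqueue(11): queue = [12, 11]
enqueue(39): queue = [12, 11, 39]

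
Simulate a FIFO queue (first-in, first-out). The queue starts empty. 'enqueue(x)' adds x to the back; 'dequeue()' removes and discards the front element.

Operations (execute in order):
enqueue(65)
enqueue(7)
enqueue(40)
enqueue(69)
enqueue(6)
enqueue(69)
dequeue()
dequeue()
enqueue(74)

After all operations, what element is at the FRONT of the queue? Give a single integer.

Answer: 40

Derivation:
enqueue(65): queue = [65]
enqueue(7): queue = [65, 7]
enqueue(40): queue = [65, 7, 40]
enqueue(69): queue = [65, 7, 40, 69]
enqueue(6): queue = [65, 7, 40, 69, 6]
enqueue(69): queue = [65, 7, 40, 69, 6, 69]
dequeue(): queue = [7, 40, 69, 6, 69]
dequeue(): queue = [40, 69, 6, 69]
enqueue(74): queue = [40, 69, 6, 69, 74]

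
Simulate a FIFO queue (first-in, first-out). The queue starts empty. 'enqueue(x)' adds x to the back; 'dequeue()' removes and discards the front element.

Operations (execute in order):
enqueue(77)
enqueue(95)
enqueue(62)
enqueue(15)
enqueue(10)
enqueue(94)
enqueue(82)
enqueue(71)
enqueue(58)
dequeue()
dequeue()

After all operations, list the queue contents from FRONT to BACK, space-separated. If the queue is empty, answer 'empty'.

enqueue(77): [77]
enqueue(95): [77, 95]
enqueue(62): [77, 95, 62]
enqueue(15): [77, 95, 62, 15]
enqueue(10): [77, 95, 62, 15, 10]
enqueue(94): [77, 95, 62, 15, 10, 94]
enqueue(82): [77, 95, 62, 15, 10, 94, 82]
enqueue(71): [77, 95, 62, 15, 10, 94, 82, 71]
enqueue(58): [77, 95, 62, 15, 10, 94, 82, 71, 58]
dequeue(): [95, 62, 15, 10, 94, 82, 71, 58]
dequeue(): [62, 15, 10, 94, 82, 71, 58]

Answer: 62 15 10 94 82 71 58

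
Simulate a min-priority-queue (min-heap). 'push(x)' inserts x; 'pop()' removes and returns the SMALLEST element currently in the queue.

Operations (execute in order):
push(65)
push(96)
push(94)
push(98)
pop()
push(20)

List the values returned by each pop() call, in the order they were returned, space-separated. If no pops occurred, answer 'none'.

Answer: 65

Derivation:
push(65): heap contents = [65]
push(96): heap contents = [65, 96]
push(94): heap contents = [65, 94, 96]
push(98): heap contents = [65, 94, 96, 98]
pop() → 65: heap contents = [94, 96, 98]
push(20): heap contents = [20, 94, 96, 98]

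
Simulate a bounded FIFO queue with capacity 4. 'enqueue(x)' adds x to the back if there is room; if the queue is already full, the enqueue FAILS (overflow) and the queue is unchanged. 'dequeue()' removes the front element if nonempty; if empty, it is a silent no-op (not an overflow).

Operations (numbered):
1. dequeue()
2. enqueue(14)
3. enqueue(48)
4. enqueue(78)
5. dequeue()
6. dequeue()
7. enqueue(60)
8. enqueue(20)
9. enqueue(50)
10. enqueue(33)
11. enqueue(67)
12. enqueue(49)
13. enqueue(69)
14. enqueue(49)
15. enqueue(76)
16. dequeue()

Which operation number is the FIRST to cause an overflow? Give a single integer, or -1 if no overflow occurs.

1. dequeue(): empty, no-op, size=0
2. enqueue(14): size=1
3. enqueue(48): size=2
4. enqueue(78): size=3
5. dequeue(): size=2
6. dequeue(): size=1
7. enqueue(60): size=2
8. enqueue(20): size=3
9. enqueue(50): size=4
10. enqueue(33): size=4=cap → OVERFLOW (fail)
11. enqueue(67): size=4=cap → OVERFLOW (fail)
12. enqueue(49): size=4=cap → OVERFLOW (fail)
13. enqueue(69): size=4=cap → OVERFLOW (fail)
14. enqueue(49): size=4=cap → OVERFLOW (fail)
15. enqueue(76): size=4=cap → OVERFLOW (fail)
16. dequeue(): size=3

Answer: 10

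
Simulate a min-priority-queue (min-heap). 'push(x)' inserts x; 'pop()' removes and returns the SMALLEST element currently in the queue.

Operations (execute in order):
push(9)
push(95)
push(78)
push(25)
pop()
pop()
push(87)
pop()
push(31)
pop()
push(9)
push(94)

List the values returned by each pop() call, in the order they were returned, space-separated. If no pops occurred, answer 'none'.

Answer: 9 25 78 31

Derivation:
push(9): heap contents = [9]
push(95): heap contents = [9, 95]
push(78): heap contents = [9, 78, 95]
push(25): heap contents = [9, 25, 78, 95]
pop() → 9: heap contents = [25, 78, 95]
pop() → 25: heap contents = [78, 95]
push(87): heap contents = [78, 87, 95]
pop() → 78: heap contents = [87, 95]
push(31): heap contents = [31, 87, 95]
pop() → 31: heap contents = [87, 95]
push(9): heap contents = [9, 87, 95]
push(94): heap contents = [9, 87, 94, 95]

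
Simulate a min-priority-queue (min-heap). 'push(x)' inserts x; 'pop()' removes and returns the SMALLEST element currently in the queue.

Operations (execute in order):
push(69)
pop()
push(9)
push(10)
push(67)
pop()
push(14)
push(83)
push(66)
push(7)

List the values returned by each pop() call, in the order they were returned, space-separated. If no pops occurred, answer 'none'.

push(69): heap contents = [69]
pop() → 69: heap contents = []
push(9): heap contents = [9]
push(10): heap contents = [9, 10]
push(67): heap contents = [9, 10, 67]
pop() → 9: heap contents = [10, 67]
push(14): heap contents = [10, 14, 67]
push(83): heap contents = [10, 14, 67, 83]
push(66): heap contents = [10, 14, 66, 67, 83]
push(7): heap contents = [7, 10, 14, 66, 67, 83]

Answer: 69 9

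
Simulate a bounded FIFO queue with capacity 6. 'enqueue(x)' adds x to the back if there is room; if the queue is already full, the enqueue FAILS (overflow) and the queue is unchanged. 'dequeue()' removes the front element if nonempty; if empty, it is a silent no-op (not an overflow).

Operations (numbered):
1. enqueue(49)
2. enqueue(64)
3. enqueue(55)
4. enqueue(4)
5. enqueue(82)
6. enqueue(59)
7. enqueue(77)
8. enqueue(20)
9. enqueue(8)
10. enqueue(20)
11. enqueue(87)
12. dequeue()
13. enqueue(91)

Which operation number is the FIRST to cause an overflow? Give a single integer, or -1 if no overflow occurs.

1. enqueue(49): size=1
2. enqueue(64): size=2
3. enqueue(55): size=3
4. enqueue(4): size=4
5. enqueue(82): size=5
6. enqueue(59): size=6
7. enqueue(77): size=6=cap → OVERFLOW (fail)
8. enqueue(20): size=6=cap → OVERFLOW (fail)
9. enqueue(8): size=6=cap → OVERFLOW (fail)
10. enqueue(20): size=6=cap → OVERFLOW (fail)
11. enqueue(87): size=6=cap → OVERFLOW (fail)
12. dequeue(): size=5
13. enqueue(91): size=6

Answer: 7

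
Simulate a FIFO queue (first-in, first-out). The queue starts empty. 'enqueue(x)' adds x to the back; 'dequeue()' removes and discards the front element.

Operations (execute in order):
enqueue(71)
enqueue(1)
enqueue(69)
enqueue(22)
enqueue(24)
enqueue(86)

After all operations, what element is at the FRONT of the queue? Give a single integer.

Answer: 71

Derivation:
enqueue(71): queue = [71]
enqueue(1): queue = [71, 1]
enqueue(69): queue = [71, 1, 69]
enqueue(22): queue = [71, 1, 69, 22]
enqueue(24): queue = [71, 1, 69, 22, 24]
enqueue(86): queue = [71, 1, 69, 22, 24, 86]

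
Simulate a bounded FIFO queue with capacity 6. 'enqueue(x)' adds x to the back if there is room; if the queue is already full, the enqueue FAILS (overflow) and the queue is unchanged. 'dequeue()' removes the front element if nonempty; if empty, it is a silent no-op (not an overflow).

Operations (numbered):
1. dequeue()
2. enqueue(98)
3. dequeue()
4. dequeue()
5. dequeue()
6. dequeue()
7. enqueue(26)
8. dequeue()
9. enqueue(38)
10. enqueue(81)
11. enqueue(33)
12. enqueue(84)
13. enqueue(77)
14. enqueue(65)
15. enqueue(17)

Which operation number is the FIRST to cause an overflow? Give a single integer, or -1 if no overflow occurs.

Answer: 15

Derivation:
1. dequeue(): empty, no-op, size=0
2. enqueue(98): size=1
3. dequeue(): size=0
4. dequeue(): empty, no-op, size=0
5. dequeue(): empty, no-op, size=0
6. dequeue(): empty, no-op, size=0
7. enqueue(26): size=1
8. dequeue(): size=0
9. enqueue(38): size=1
10. enqueue(81): size=2
11. enqueue(33): size=3
12. enqueue(84): size=4
13. enqueue(77): size=5
14. enqueue(65): size=6
15. enqueue(17): size=6=cap → OVERFLOW (fail)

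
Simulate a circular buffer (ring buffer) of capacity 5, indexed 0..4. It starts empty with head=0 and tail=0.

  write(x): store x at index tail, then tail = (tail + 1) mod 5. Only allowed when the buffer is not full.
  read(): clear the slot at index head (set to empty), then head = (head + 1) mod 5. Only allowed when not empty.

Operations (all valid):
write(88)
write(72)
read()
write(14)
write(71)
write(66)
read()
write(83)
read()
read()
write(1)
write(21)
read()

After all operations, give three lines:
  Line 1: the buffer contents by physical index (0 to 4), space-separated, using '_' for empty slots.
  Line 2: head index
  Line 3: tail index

write(88): buf=[88 _ _ _ _], head=0, tail=1, size=1
write(72): buf=[88 72 _ _ _], head=0, tail=2, size=2
read(): buf=[_ 72 _ _ _], head=1, tail=2, size=1
write(14): buf=[_ 72 14 _ _], head=1, tail=3, size=2
write(71): buf=[_ 72 14 71 _], head=1, tail=4, size=3
write(66): buf=[_ 72 14 71 66], head=1, tail=0, size=4
read(): buf=[_ _ 14 71 66], head=2, tail=0, size=3
write(83): buf=[83 _ 14 71 66], head=2, tail=1, size=4
read(): buf=[83 _ _ 71 66], head=3, tail=1, size=3
read(): buf=[83 _ _ _ 66], head=4, tail=1, size=2
write(1): buf=[83 1 _ _ 66], head=4, tail=2, size=3
write(21): buf=[83 1 21 _ 66], head=4, tail=3, size=4
read(): buf=[83 1 21 _ _], head=0, tail=3, size=3

Answer: 83 1 21 _ _
0
3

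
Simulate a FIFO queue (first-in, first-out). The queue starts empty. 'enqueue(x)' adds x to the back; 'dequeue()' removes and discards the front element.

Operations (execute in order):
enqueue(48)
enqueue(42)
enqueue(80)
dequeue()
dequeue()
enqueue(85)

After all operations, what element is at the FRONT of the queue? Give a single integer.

enqueue(48): queue = [48]
enqueue(42): queue = [48, 42]
enqueue(80): queue = [48, 42, 80]
dequeue(): queue = [42, 80]
dequeue(): queue = [80]
enqueue(85): queue = [80, 85]

Answer: 80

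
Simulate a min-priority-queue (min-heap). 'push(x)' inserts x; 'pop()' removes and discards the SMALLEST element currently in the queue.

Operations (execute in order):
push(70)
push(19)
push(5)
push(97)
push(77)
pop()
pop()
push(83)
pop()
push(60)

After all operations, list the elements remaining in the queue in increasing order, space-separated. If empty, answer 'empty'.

push(70): heap contents = [70]
push(19): heap contents = [19, 70]
push(5): heap contents = [5, 19, 70]
push(97): heap contents = [5, 19, 70, 97]
push(77): heap contents = [5, 19, 70, 77, 97]
pop() → 5: heap contents = [19, 70, 77, 97]
pop() → 19: heap contents = [70, 77, 97]
push(83): heap contents = [70, 77, 83, 97]
pop() → 70: heap contents = [77, 83, 97]
push(60): heap contents = [60, 77, 83, 97]

Answer: 60 77 83 97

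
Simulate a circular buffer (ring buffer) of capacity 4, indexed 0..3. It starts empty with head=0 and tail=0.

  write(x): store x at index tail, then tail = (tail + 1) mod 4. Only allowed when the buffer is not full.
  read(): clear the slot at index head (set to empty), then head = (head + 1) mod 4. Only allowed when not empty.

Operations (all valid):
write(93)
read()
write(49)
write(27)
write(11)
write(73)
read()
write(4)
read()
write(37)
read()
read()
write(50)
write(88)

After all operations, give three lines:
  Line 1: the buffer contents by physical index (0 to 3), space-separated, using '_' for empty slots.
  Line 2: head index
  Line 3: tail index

Answer: 88 4 37 50
1
1

Derivation:
write(93): buf=[93 _ _ _], head=0, tail=1, size=1
read(): buf=[_ _ _ _], head=1, tail=1, size=0
write(49): buf=[_ 49 _ _], head=1, tail=2, size=1
write(27): buf=[_ 49 27 _], head=1, tail=3, size=2
write(11): buf=[_ 49 27 11], head=1, tail=0, size=3
write(73): buf=[73 49 27 11], head=1, tail=1, size=4
read(): buf=[73 _ 27 11], head=2, tail=1, size=3
write(4): buf=[73 4 27 11], head=2, tail=2, size=4
read(): buf=[73 4 _ 11], head=3, tail=2, size=3
write(37): buf=[73 4 37 11], head=3, tail=3, size=4
read(): buf=[73 4 37 _], head=0, tail=3, size=3
read(): buf=[_ 4 37 _], head=1, tail=3, size=2
write(50): buf=[_ 4 37 50], head=1, tail=0, size=3
write(88): buf=[88 4 37 50], head=1, tail=1, size=4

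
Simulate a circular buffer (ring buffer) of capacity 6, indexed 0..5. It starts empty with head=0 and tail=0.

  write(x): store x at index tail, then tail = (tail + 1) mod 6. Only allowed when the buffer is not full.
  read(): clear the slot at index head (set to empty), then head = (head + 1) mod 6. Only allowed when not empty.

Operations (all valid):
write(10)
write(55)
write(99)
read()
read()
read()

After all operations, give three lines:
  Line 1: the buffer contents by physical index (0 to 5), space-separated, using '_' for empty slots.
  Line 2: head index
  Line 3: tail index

Answer: _ _ _ _ _ _
3
3

Derivation:
write(10): buf=[10 _ _ _ _ _], head=0, tail=1, size=1
write(55): buf=[10 55 _ _ _ _], head=0, tail=2, size=2
write(99): buf=[10 55 99 _ _ _], head=0, tail=3, size=3
read(): buf=[_ 55 99 _ _ _], head=1, tail=3, size=2
read(): buf=[_ _ 99 _ _ _], head=2, tail=3, size=1
read(): buf=[_ _ _ _ _ _], head=3, tail=3, size=0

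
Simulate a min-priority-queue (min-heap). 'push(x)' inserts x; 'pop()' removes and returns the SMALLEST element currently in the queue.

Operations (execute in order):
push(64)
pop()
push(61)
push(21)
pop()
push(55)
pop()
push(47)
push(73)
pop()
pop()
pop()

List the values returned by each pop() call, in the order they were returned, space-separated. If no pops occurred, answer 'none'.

Answer: 64 21 55 47 61 73

Derivation:
push(64): heap contents = [64]
pop() → 64: heap contents = []
push(61): heap contents = [61]
push(21): heap contents = [21, 61]
pop() → 21: heap contents = [61]
push(55): heap contents = [55, 61]
pop() → 55: heap contents = [61]
push(47): heap contents = [47, 61]
push(73): heap contents = [47, 61, 73]
pop() → 47: heap contents = [61, 73]
pop() → 61: heap contents = [73]
pop() → 73: heap contents = []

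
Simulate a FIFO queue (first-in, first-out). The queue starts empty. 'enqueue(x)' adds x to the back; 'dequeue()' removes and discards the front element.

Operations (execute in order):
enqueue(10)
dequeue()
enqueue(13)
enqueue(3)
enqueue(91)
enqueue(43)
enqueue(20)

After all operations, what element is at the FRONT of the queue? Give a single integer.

Answer: 13

Derivation:
enqueue(10): queue = [10]
dequeue(): queue = []
enqueue(13): queue = [13]
enqueue(3): queue = [13, 3]
enqueue(91): queue = [13, 3, 91]
enqueue(43): queue = [13, 3, 91, 43]
enqueue(20): queue = [13, 3, 91, 43, 20]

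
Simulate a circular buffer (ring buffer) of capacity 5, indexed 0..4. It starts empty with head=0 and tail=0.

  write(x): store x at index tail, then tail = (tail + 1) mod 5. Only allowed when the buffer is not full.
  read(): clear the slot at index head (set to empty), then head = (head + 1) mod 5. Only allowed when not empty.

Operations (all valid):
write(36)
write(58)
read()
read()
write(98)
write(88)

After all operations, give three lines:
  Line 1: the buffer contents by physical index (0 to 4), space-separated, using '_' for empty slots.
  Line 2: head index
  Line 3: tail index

write(36): buf=[36 _ _ _ _], head=0, tail=1, size=1
write(58): buf=[36 58 _ _ _], head=0, tail=2, size=2
read(): buf=[_ 58 _ _ _], head=1, tail=2, size=1
read(): buf=[_ _ _ _ _], head=2, tail=2, size=0
write(98): buf=[_ _ 98 _ _], head=2, tail=3, size=1
write(88): buf=[_ _ 98 88 _], head=2, tail=4, size=2

Answer: _ _ 98 88 _
2
4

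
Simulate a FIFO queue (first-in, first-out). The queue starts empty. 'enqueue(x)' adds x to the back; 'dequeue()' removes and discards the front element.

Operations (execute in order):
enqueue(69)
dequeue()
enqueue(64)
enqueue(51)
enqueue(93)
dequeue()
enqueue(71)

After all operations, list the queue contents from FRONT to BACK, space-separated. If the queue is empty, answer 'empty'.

enqueue(69): [69]
dequeue(): []
enqueue(64): [64]
enqueue(51): [64, 51]
enqueue(93): [64, 51, 93]
dequeue(): [51, 93]
enqueue(71): [51, 93, 71]

Answer: 51 93 71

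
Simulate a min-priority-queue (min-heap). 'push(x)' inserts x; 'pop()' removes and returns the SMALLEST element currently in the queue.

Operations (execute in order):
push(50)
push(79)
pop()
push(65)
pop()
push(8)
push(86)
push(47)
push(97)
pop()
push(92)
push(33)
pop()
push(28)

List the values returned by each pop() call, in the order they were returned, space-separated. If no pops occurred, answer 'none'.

Answer: 50 65 8 33

Derivation:
push(50): heap contents = [50]
push(79): heap contents = [50, 79]
pop() → 50: heap contents = [79]
push(65): heap contents = [65, 79]
pop() → 65: heap contents = [79]
push(8): heap contents = [8, 79]
push(86): heap contents = [8, 79, 86]
push(47): heap contents = [8, 47, 79, 86]
push(97): heap contents = [8, 47, 79, 86, 97]
pop() → 8: heap contents = [47, 79, 86, 97]
push(92): heap contents = [47, 79, 86, 92, 97]
push(33): heap contents = [33, 47, 79, 86, 92, 97]
pop() → 33: heap contents = [47, 79, 86, 92, 97]
push(28): heap contents = [28, 47, 79, 86, 92, 97]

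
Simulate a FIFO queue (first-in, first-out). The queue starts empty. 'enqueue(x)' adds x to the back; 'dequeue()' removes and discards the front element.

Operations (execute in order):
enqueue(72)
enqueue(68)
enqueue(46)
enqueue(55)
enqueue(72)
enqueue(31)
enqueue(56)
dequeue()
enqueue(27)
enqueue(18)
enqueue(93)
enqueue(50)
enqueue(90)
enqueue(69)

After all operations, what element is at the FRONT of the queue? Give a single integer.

Answer: 68

Derivation:
enqueue(72): queue = [72]
enqueue(68): queue = [72, 68]
enqueue(46): queue = [72, 68, 46]
enqueue(55): queue = [72, 68, 46, 55]
enqueue(72): queue = [72, 68, 46, 55, 72]
enqueue(31): queue = [72, 68, 46, 55, 72, 31]
enqueue(56): queue = [72, 68, 46, 55, 72, 31, 56]
dequeue(): queue = [68, 46, 55, 72, 31, 56]
enqueue(27): queue = [68, 46, 55, 72, 31, 56, 27]
enqueue(18): queue = [68, 46, 55, 72, 31, 56, 27, 18]
enqueue(93): queue = [68, 46, 55, 72, 31, 56, 27, 18, 93]
enqueue(50): queue = [68, 46, 55, 72, 31, 56, 27, 18, 93, 50]
enqueue(90): queue = [68, 46, 55, 72, 31, 56, 27, 18, 93, 50, 90]
enqueue(69): queue = [68, 46, 55, 72, 31, 56, 27, 18, 93, 50, 90, 69]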